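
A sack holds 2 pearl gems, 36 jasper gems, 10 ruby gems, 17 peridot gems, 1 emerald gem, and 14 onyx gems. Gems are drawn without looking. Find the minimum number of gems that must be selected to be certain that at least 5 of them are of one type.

An adversary could hand out at most 4 gems per type (pearl, emerald run out sooner): 2 + 4 + 4 + 4 + 1 + 4 = 19 gems and still no type has 5.
One more gem lands in a type already at 4, so 20 draws are enough and 19 are not.

20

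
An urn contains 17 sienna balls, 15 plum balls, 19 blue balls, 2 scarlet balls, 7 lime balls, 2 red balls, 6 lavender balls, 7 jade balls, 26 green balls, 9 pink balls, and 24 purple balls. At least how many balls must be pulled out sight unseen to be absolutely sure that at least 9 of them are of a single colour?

73

Put each drawn ball into a box by colour. The largest draw with every box below 9 takes min(count, 8) from each colour; colours with fewer than 8 contribute all they have.
Σ min(cᵢ, 8) = 8 + 8 + 8 + 2 + 7 + 2 + 6 + 7 + 8 + 8 + 8 = 72.
Draw number 72 + 1 = 73 must push one box to 9.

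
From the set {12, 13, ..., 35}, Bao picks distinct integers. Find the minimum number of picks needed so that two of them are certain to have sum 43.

15

A set avoiding the sum 43 can contain at most one of each pair {x, 43−x}, plus the 4 elements whose complement lies outside the range.
The integers 22, …, 35 (14 of them) are such a set: any two sum to at least 22+23 = 45 > 43.
By the pigeonhole principle, any 15th integer completes one of the 10 pairs, so 15 choices force a sum of 43.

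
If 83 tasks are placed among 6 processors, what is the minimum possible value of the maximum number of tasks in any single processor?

The 6 processors are the holes and the 83 tasks are the pigeons.
If every processor held at most 13 tasks, the total would be at most 6 × 13 = 78, which is less than 83.
So some processor holds at least ⌈83/6⌉ = 14 tasks.

14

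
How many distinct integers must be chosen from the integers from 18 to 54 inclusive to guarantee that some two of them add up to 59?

Two chosen integers sum to 59 exactly when both halves of some pair {x, 59−x} with 18 ≤ x ≤ 59−x ≤ 41 are chosen — 12 such pairs.
The remaining 13 elements (those with no distinct partner in range) can never complete a 59-sum, so the worst case takes all of them and one from each pair: 13 + 12 = 25.
The 26th integer has to be the second member of some pair, so 25 + 1 = 26.

26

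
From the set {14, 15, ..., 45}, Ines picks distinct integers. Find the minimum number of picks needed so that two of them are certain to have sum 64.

Two chosen integers sum to 64 exactly when both halves of some pair {x, 64−x} with 19 ≤ x ≤ 64−x ≤ 45 are chosen — 13 such pairs.
The remaining 6 elements (those with no distinct partner in range) can never complete a 64-sum, so the worst case takes all of them and one from each pair: 6 + 13 = 19.
Pigeonhole: the 20th integer has to be the second member of some pair, so 19 + 1 = 20.

20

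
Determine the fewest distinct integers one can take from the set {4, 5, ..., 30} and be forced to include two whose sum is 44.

A set avoiding the sum 44 can contain at most one of each pair {x, 44−x}, plus the 11 elements whose complement lies outside the range or equal to its own complement.
The integers 4, …, 22 (19 of them) are such a set: any two sum to at least 4+5 = 9 and at most 21+22 = 43 < 44.
Any 20th integer completes one of the 8 pairs, so 20 choices force a sum of 44.

20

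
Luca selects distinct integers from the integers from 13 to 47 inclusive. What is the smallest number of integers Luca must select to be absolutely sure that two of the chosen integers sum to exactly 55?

21

Group the elements by complementary pair {x, 55−x}: {13,42}, {14,41}, {15,40}, …, giving 15 two-element pairs and 5 integers whose partner 55−x falls outside [13,47].
By pigeonhole, treating each of those 20 groups as a pigeonhole, one can pick one integer per group — 20 integers — with no two summing to 55.
The 21st integer lands in an occupied pair, forcing a sum of 55.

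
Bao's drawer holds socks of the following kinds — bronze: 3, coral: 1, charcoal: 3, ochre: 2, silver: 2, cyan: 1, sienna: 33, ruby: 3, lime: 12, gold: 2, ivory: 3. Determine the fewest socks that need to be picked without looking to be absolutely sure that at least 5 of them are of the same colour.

An adversary could hand out at most 4 socks per colour (9 colours run out sooner): 3 + 1 + 3 + 2 + 2 + 1 + 4 + 3 + 4 + 2 + 3 = 28 socks and still no colour has 5.
One more sock lands in a colour already at 4, so 29 draws are enough and 28 are not.

29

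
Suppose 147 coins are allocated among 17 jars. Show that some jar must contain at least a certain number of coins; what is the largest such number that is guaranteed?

By the pigeonhole principle, the 17 jars are the holes and the 147 coins are the pigeons.
If every jar held at most 8 coins, the total would be at most 17 × 8 = 136, which is less than 147.
So some jar holds at least ⌈147/17⌉ = 9 coins.

9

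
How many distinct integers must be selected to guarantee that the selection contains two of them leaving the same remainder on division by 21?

22

By pigeonhole, the 21 residue classes mod 21 are the pigeonholes.
With 21 integers one could put 1 in each residue class and have no class reach 2.
The 22nd integer pushes some class to 2, so 21·1 + 1 = 22.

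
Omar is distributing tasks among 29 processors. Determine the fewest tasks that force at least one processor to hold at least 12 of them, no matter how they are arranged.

320

With 319 tasks one could put exactly 11 in each of the 29 processors, and no processor would reach 12.
Pigeonhole: one more task must land in a processor that already has 11, giving it 12.
So 29 × 11 + 1 = 320 tasks are required.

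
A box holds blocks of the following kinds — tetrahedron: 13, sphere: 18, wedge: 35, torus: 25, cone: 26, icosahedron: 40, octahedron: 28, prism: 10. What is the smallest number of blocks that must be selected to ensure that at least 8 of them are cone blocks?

In the worst case for collecting cone blocks, every non-cone block comes out first.
There are 13 + 18 + 35 + 25 + 40 + 28 + 10 = 169 non-cone blocks altogether.
After those, each further block must be cone, so 169 + 8 = 177 draws guarantee 8 cone blocks.

177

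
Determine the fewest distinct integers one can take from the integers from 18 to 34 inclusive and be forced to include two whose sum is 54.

11

Two chosen integers sum to 54 exactly when both halves of some pair {x, 54−x} with 20 ≤ x ≤ 54−x ≤ 34 are chosen — 7 such pairs.
The remaining 3 elements (those with no distinct partner in range) can never complete a 54-sum, so the worst case takes all of them and one from each pair: 3 + 7 = 10.
Pigeonhole: the 11th integer has to be the second member of some pair, so 10 + 1 = 11.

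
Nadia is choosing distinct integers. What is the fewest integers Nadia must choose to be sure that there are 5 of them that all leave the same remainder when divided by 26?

The 26 residue classes mod 26 are the pigeonholes.
With 104 integers one could put 4 in each residue class and have no class reach 5.
The 105th integer pushes some class to 5, so 26·4 + 1 = 105.

105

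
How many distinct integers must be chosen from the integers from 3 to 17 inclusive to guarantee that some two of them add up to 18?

10

Two chosen integers sum to 18 exactly when both halves of some pair {x, 18−x} with 3 ≤ x ≤ 18−x ≤ 15 are chosen — 6 such pairs.
The remaining 3 elements (those with no distinct partner in range) can never complete a 18-sum, so the worst case takes all of them and one from each pair: 3 + 6 = 9.
By the pigeonhole principle, the 10th integer has to be the second member of some pair, so 9 + 1 = 10.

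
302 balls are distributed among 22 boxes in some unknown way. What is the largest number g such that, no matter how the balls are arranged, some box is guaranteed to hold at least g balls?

14

By pigeonhole, the 22 boxes are the holes and the 302 balls are the pigeons.
If every box held at most 13 balls, the total would be at most 22 × 13 = 286, which is less than 302.
So some box holds at least ⌈302/22⌉ = 14 balls.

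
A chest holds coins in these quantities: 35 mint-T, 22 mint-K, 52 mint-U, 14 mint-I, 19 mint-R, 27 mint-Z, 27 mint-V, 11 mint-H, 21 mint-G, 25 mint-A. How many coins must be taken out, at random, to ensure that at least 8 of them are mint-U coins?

In the worst case for collecting mint-U coins, every non-mint-U coin comes out first.
There are 35 + 22 + 14 + 19 + 27 + 27 + 11 + 21 + 25 = 201 non-mint-U coins altogether.
After those, each further coin must be mint-U, so 201 + 8 = 209 draws guarantee 8 mint-U coins.

209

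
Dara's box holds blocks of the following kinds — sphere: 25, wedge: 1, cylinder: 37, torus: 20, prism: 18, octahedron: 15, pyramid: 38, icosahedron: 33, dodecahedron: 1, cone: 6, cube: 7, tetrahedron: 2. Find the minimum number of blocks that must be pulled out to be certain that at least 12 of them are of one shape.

95

Put each drawn block into a box by shape. The largest draw with every box below 12 takes min(count, 11) from each shape; shapes with fewer than 11 contribute all they have.
Σ min(cᵢ, 11) = 11 + 1 + 11 + 11 + 11 + 11 + 11 + 11 + 1 + 6 + 7 + 2 = 94.
Draw number 94 + 1 = 95 must push one box to 12.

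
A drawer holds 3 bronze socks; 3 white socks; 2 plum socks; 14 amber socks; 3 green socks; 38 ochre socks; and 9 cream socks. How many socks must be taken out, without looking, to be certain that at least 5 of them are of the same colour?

24

An adversary could hand out at most 4 socks per colour (4 colours run out sooner): 3 + 3 + 2 + 4 + 3 + 4 + 4 = 23 socks and still no colour has 5.
By the pigeonhole principle, one more sock lands in a colour already at 4, so 24 draws are enough and 23 are not.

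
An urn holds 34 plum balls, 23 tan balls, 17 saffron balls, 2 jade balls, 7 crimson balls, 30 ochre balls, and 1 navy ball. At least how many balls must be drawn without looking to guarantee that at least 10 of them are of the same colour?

47

Put each drawn ball into a box by colour. The largest draw with every box below 10 takes min(count, 9) from each colour; colours with fewer than 9 contribute all they have.
Σ min(cᵢ, 9) = 9 + 9 + 9 + 2 + 7 + 9 + 1 = 46.
Draw number 46 + 1 = 47 must push one box to 10.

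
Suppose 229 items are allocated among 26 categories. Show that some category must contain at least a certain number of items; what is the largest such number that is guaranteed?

Pigeonhole: the 26 categories are the holes and the 229 items are the pigeons.
If every category held at most 8 items, the total would be at most 26 × 8 = 208, which is less than 229.
So some category holds at least ⌈229/26⌉ = 9 items.

9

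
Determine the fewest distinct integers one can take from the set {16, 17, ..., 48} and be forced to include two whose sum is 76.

24

Two chosen integers sum to 76 exactly when both halves of some pair {x, 76−x} with 28 ≤ x ≤ 76−x ≤ 48 are chosen — 10 such pairs.
The remaining 13 elements (those with no distinct partner in range) can never complete a 76-sum, so the worst case takes all of them and one from each pair: 13 + 10 = 23.
By the pigeonhole principle, the 24th integer has to be the second member of some pair, so 23 + 1 = 24.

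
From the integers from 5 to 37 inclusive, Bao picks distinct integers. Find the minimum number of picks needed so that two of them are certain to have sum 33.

A set avoiding the sum 33 can contain at most one of each pair {x, 33−x}, plus the 9 elements whose complement lies outside the range.
The integers 17, …, 37 (21 of them) are such a set: any two sum to at least 17+18 = 35 > 33.
Pigeonhole: any 22nd integer completes one of the 12 pairs, so 22 choices force a sum of 33.

22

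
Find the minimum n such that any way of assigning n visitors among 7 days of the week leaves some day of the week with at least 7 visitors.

With 42 visitors one could put exactly 6 in each of the 7 days of the week, and no day of the week would reach 7.
One more visitor must land in a day of the week that already has 6, giving it 7.
So 7 × 6 + 1 = 43 visitors are required.

43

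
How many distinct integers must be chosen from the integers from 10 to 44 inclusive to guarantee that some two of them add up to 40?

26

A set avoiding the sum 40 can contain at most one of each pair {x, 40−x}, plus the 15 elements whose complement lies outside the range or equal to its own complement.
The integers 20, …, 44 (25 of them) are such a set: any two sum to at least 20+21 = 41 > 40.
By pigeonhole, any 26th integer completes one of the 10 pairs, so 26 choices force a sum of 40.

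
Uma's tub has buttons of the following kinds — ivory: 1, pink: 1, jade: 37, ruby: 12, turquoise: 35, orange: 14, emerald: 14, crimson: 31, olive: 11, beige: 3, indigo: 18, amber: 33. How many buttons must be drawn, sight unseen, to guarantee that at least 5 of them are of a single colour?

An adversary could hand out at most 4 buttons per colour (ivory, pink, beige run out sooner): 1 + 1 + 4 + 4 + 4 + 4 + 4 + 4 + 4 + 3 + 4 + 4 = 41 buttons and still no colour has 5.
One more button lands in a colour already at 4, so 42 draws are enough and 41 are not.

42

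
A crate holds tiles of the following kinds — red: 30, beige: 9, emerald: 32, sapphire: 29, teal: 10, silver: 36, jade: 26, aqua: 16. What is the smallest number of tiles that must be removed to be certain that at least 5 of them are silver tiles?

In the worst case for collecting silver tiles, every non-silver tile comes out first.
There are 30 + 9 + 32 + 29 + 10 + 26 + 16 = 152 non-silver tiles altogether.
After those, each further tile must be silver, so 152 + 5 = 157 draws guarantee 5 silver tiles.

157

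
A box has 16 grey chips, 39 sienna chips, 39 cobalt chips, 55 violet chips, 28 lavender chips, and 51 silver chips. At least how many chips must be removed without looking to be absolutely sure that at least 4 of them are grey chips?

In the worst case for collecting grey chips, every non-grey chip comes out first.
There are 39 + 39 + 55 + 28 + 51 = 212 non-grey chips altogether.
After those, each further chip must be grey, so 212 + 4 = 216 draws guarantee 4 grey chips.

216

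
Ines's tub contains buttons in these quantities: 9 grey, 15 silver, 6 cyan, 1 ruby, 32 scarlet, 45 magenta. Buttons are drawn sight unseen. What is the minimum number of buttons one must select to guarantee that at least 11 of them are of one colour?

47

Put each drawn button into a box by colour. The largest draw with every box below 11 takes min(count, 10) from each colour; colours with fewer than 10 contribute all they have.
Σ min(cᵢ, 10) = 9 + 10 + 6 + 1 + 10 + 10 = 46.
Draw number 46 + 1 = 47 must push one box to 11.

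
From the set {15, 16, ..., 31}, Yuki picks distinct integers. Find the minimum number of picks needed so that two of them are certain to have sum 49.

A set avoiding the sum 49 can contain at most one of each pair {x, 49−x}, plus the 3 elements whose complement lies outside the range.
The integers 15, …, 24 (10 of them) are such a set: any two sum to at least 15+16 = 31 and at most 23+24 = 47 < 49.
By pigeonhole, any 11th integer completes one of the 7 pairs, so 11 choices force a sum of 49.

11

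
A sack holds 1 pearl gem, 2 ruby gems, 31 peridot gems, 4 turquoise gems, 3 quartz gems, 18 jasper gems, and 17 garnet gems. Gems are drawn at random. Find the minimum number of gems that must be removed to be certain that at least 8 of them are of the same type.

32

Put each drawn gem into a box by type. The largest draw with every box below 8 takes min(count, 7) from each type; types with fewer than 7 contribute all they have.
Σ min(cᵢ, 7) = 1 + 2 + 7 + 4 + 3 + 7 + 7 = 31.
Draw number 31 + 1 = 32 must push one box to 8.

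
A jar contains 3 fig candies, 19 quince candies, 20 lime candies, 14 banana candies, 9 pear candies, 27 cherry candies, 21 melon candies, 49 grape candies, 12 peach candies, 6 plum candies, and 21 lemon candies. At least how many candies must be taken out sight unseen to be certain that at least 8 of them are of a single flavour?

73

By pigeonhole, put each drawn candy into a box by flavour. The largest draw with every box below 8 takes min(count, 7) from each flavour; flavours with fewer than 7 contribute all they have.
Σ min(cᵢ, 7) = 3 + 7 + 7 + 7 + 7 + 7 + 7 + 7 + 7 + 6 + 7 = 72.
Draw number 72 + 1 = 73 must push one box to 8.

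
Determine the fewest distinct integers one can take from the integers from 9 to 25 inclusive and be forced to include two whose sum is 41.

13

A set avoiding the sum 41 can contain at most one of each pair {x, 41−x}, plus the 7 elements whose complement lies outside the range.
The integers 9, …, 20 (12 of them) are such a set: any two sum to at least 9+10 = 19 and at most 19+20 = 39 < 41.
By pigeonhole, any 13th integer completes one of the 5 pairs, so 13 choices force a sum of 41.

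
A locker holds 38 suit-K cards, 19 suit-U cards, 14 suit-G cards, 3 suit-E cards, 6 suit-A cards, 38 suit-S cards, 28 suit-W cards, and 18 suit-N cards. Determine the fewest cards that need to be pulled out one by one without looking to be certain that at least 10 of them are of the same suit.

64

Put each drawn card into a box by suit. The largest draw with every box below 10 takes min(count, 9) from each suit; suits with fewer than 9 contribute all they have.
Σ min(cᵢ, 9) = 9 + 9 + 9 + 3 + 6 + 9 + 9 + 9 = 63.
Draw number 63 + 1 = 64 must push one box to 10.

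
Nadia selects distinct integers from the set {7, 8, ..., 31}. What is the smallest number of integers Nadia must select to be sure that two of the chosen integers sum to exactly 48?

19

Group the elements by complementary pair {x, 48−x}: {17,31}, {18,30}, {19,29}, …, giving 7 two-element pairs, the single value 24 (it cannot pair with itself since the integers are distinct), and 10 integers whose partner 48−x falls outside [7,31].
By the pigeonhole principle, treating each of those 18 groups as a pigeonhole, one can pick one integer per group — 18 integers — with no two summing to 48.
The 19th integer lands in an occupied pair, forcing a sum of 48.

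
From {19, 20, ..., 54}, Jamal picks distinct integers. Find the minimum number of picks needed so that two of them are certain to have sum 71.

Two chosen integers sum to 71 exactly when both halves of some pair {x, 71−x} with 19 ≤ x ≤ 71−x ≤ 52 are chosen — 17 such pairs.
The remaining 2 elements (those with no distinct partner in range) can never complete a 71-sum, so the worst case takes all of them and one from each pair: 2 + 17 = 19.
Pigeonhole: the 20th integer has to be the second member of some pair, so 19 + 1 = 20.

20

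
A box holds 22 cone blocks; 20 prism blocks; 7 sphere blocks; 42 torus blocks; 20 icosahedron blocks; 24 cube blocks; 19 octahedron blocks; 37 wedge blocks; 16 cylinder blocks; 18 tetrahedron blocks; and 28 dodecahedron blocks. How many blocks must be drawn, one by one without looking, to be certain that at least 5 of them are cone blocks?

In the worst case for collecting cone blocks, every non-cone block comes out first.
There are 20 + 7 + 42 + 20 + 24 + 19 + 37 + 16 + 18 + 28 = 231 non-cone blocks altogether.
After those, each further block must be cone, so 231 + 5 = 236 draws guarantee 5 cone blocks.

236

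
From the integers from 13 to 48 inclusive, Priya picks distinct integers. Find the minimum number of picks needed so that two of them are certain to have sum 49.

25

Two chosen integers sum to 49 exactly when both halves of some pair {x, 49−x} with 13 ≤ x ≤ 49−x ≤ 36 are chosen — 12 such pairs.
The remaining 12 elements (those with no distinct partner in range) can never complete a 49-sum, so the worst case takes all of them and one from each pair: 12 + 12 = 24.
The 25th integer has to be the second member of some pair, so 24 + 1 = 25.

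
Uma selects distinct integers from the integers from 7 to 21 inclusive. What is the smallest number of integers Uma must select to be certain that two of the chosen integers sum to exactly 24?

Two chosen integers sum to 24 exactly when both halves of some pair {x, 24−x} with 7 ≤ x ≤ 24−x ≤ 17 are chosen — 5 such pairs.
The remaining 5 elements (those with no distinct partner in range) can never complete a 24-sum, so the worst case takes all of them and one from each pair: 5 + 5 = 10.
The 11th integer has to be the second member of some pair, so 10 + 1 = 11.

11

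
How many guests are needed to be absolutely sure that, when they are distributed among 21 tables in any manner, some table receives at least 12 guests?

With 231 guests one could put exactly 11 in each of the 21 tables, and no table would reach 12.
Pigeonhole: one more guest must land in a table that already has 11, giving it 12.
So 21 × 11 + 1 = 232 guests are required.

232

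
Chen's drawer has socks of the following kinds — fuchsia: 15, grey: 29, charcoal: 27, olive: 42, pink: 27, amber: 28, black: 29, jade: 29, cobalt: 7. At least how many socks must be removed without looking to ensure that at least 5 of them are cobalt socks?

In the worst case for collecting cobalt socks, every non-cobalt sock comes out first.
There are 15 + 29 + 27 + 42 + 27 + 28 + 29 + 29 = 226 non-cobalt socks altogether.
After those, each further sock must be cobalt, so 226 + 5 = 231 draws guarantee 5 cobalt socks.

231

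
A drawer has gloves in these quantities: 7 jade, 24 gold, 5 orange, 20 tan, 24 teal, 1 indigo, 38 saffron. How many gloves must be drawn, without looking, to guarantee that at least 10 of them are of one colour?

50

An adversary could hand out at most 9 gloves per colour (jade, orange, indigo run out sooner): 7 + 9 + 5 + 9 + 9 + 1 + 9 = 49 gloves and still no colour has 10.
One more glove lands in a colour already at 9, so 50 draws are enough and 49 are not.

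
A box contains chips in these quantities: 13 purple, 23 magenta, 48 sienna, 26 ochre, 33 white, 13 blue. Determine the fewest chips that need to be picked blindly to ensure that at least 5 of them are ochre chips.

135

In the worst case for collecting ochre chips, every non-ochre chip comes out first.
There are 13 + 23 + 48 + 33 + 13 = 130 non-ochre chips altogether.
After those, each further chip must be ochre, so 130 + 5 = 135 draws guarantee 5 ochre chips.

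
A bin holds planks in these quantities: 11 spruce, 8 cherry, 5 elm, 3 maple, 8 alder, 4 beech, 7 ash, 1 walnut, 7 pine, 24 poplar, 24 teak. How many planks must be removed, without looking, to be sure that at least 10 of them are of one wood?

71

An adversary could hand out at most 9 planks per wood (8 woods run out sooner): 9 + 8 + 5 + 3 + 8 + 4 + 7 + 1 + 7 + 9 + 9 = 70 planks and still no wood has 10.
One more plank lands in a wood already at 9, so 71 draws are enough and 70 are not.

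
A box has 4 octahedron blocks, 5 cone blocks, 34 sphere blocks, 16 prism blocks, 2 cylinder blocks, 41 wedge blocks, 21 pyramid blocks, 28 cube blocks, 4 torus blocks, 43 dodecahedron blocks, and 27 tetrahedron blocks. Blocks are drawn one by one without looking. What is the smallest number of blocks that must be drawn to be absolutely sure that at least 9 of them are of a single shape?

Put each drawn block into a box by shape. The largest draw with every box below 9 takes min(count, 8) from each shape; shapes with fewer than 8 contribute all they have.
Σ min(cᵢ, 8) = 4 + 5 + 8 + 8 + 2 + 8 + 8 + 8 + 4 + 8 + 8 = 71.
Draw number 71 + 1 = 72 must push one box to 9.

72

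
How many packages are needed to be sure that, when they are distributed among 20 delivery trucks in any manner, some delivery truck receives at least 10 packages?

181

With 180 packages one could put exactly 9 in each of the 20 delivery trucks, and no delivery truck would reach 10.
Pigeonhole: one more package must land in a delivery truck that already has 9, giving it 10.
So 20 × 9 + 1 = 181 packages are required.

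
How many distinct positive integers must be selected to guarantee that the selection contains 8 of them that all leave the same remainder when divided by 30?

By pigeonhole, the 30 residue classes mod 30 are the pigeonholes.
With 210 integers one could put 7 in each residue class and have no class reach 8.
The 211th integer pushes some class to 8, so 30·7 + 1 = 211.

211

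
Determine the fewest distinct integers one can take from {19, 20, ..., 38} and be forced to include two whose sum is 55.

12

Group the elements by complementary pair {x, 55−x}: {19,36}, {20,35}, {21,34}, …, giving 9 two-element pairs and 2 integers whose partner 55−x falls outside [19,38].
By the pigeonhole principle, treating each of those 11 groups as a pigeonhole, one can pick one integer per group — 11 integers — with no two summing to 55.
The 12th integer lands in an occupied pair, forcing a sum of 55.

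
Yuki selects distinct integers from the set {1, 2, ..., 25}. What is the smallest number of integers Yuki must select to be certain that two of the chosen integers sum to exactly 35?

A set avoiding the sum 35 can contain at most one of each pair {x, 35−x}, plus the 9 elements whose complement lies outside the range.
The integers 1, …, 17 (17 of them) are such a set: any two sum to at least 1+2 = 3 and at most 16+17 = 33 < 35.
Pigeonhole: any 18th integer completes one of the 8 pairs, so 18 choices force a sum of 35.

18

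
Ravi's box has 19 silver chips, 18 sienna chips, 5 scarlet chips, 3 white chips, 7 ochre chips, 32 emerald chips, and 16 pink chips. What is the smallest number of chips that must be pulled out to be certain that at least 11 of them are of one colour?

An adversary could hand out at most 10 chips per colour (scarlet, white, ochre run out sooner): 10 + 10 + 5 + 3 + 7 + 10 + 10 = 55 chips and still no colour has 11.
One more chip lands in a colour already at 10, so 56 draws are enough and 55 are not.

56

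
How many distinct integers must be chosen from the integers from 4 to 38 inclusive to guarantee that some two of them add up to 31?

Group the elements by complementary pair {x, 31−x}: {4,27}, {5,26}, {6,25}, …, giving 12 two-element pairs and 11 integers whose partner 31−x falls outside [4,38].
Treating each of those 23 groups as a pigeonhole, one can pick one integer per group — 23 integers — with no two summing to 31.
The 24th integer lands in an occupied pair, forcing a sum of 31.

24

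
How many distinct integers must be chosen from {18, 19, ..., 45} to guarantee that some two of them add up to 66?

Two chosen integers sum to 66 exactly when both halves of some pair {x, 66−x} with 21 ≤ x ≤ 66−x ≤ 45 are chosen — 12 such pairs.
The remaining 4 elements (those with no distinct partner in range) can never complete a 66-sum, so the worst case takes all of them and one from each pair: 4 + 12 = 16.
By the pigeonhole principle, the 17th integer has to be the second member of some pair, so 16 + 1 = 17.

17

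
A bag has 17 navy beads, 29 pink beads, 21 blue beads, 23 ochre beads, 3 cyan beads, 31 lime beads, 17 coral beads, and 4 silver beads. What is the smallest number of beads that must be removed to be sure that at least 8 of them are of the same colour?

An adversary could hand out at most 7 beads per colour (cyan, silver run out sooner): 7 + 7 + 7 + 7 + 3 + 7 + 7 + 4 = 49 beads and still no colour has 8.
One more bead lands in a colour already at 7, so 50 draws are enough and 49 are not.

50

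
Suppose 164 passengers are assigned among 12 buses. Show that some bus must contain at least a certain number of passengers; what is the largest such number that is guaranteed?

14

Pigeonhole: the 12 buses are the holes and the 164 passengers are the pigeons.
If every bus held at most 13 passengers, the total would be at most 12 × 13 = 156, which is less than 164.
So some bus holds at least ⌈164/12⌉ = 14 passengers.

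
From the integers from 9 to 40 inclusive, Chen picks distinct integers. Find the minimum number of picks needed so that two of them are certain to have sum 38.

Group the elements by complementary pair {x, 38−x}: {9,29}, {10,28}, {11,27}, …, giving 10 two-element pairs; the single value 19 (it cannot pair with itself since the integers are distinct); and 11 integers whose partner 38−x falls outside [9,40].
Treating each of those 22 groups as a pigeonhole, one can pick one integer per group — 22 integers — with no two summing to 38.
The 23rd integer lands in an occupied pair, forcing a sum of 38.

23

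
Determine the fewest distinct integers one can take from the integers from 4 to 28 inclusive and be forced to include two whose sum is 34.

Group the elements by complementary pair {x, 34−x}: {6,28}, {7,27}, {8,26}, …, giving 11 two-element pairs, the single value 17 (it cannot pair with itself since the integers are distinct), and 2 integers whose partner 34−x falls outside [4,28].
Treating each of those 14 groups as a pigeonhole, one can pick one integer per group — 14 integers — with no two summing to 34.
The 15th integer lands in an occupied pair, forcing a sum of 34.

15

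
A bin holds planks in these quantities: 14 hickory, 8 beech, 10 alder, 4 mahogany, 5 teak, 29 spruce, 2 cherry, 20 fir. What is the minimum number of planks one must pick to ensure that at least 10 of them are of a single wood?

56

An adversary could hand out at most 9 planks per wood (4 woods run out sooner): 9 + 8 + 9 + 4 + 5 + 9 + 2 + 9 = 55 planks and still no wood has 10.
One more plank lands in a wood already at 9, so 56 draws are enough and 55 are not.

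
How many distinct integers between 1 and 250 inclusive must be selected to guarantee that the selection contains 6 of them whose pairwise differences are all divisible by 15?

Integers whose pairwise differences are multiples of 15 are exactly those sharing a remainder mod 15. Pigeonhole: the 15 residue classes mod 15 are the pigeonholes.
With 75 integers one could put 5 in each residue class and have no class reach 6.
The 76th integer pushes some class to 6, so 15·5 + 1 = 76.

76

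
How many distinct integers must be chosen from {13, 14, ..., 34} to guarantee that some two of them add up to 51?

14

Group the elements by complementary pair {x, 51−x}: {17,34}, {18,33}, {19,32}, …, giving 9 two-element pairs and 4 integers whose partner 51−x falls outside [13,34].
By pigeonhole, treating each of those 13 groups as a pigeonhole, one can pick one integer per group — 13 integers — with no two summing to 51.
The 14th integer lands in an occupied pair, forcing a sum of 51.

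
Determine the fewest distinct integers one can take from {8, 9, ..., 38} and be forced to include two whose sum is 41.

A set avoiding the sum 41 can contain at most one of each pair {x, 41−x}, plus the 5 elements whose complement lies outside the range.
The integers 21, …, 38 (18 of them) are such a set: any two sum to at least 21+22 = 43 > 41.
Any 19th integer completes one of the 13 pairs, so 19 choices force a sum of 41.

19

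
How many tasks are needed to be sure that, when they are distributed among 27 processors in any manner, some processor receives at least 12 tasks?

With 297 tasks one could put exactly 11 in each of the 27 processors, and no processor would reach 12.
One more task must land in a processor that already has 11, giving it 12.
So 27 × 11 + 1 = 298 tasks are required.

298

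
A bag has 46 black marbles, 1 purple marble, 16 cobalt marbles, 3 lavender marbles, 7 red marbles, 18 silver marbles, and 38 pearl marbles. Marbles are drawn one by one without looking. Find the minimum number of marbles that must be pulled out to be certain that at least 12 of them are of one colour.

56

Put each drawn marble into a box by colour. The largest draw with every box below 12 takes min(count, 11) from each colour; colours with fewer than 11 contribute all they have.
Σ min(cᵢ, 11) = 11 + 1 + 11 + 3 + 7 + 11 + 11 = 55.
Draw number 55 + 1 = 56 must push one box to 12.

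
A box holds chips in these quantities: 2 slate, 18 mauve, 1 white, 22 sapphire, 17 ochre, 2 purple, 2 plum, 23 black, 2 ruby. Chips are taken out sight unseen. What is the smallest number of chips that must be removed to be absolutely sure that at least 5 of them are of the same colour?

Pigeonhole: the 9 colours are the holes; the chips drawn are the pigeons.
To avoid 5 of any one colour, the worst case takes at most 4 of each colour, or every chip of a colour that has fewer than 4.
That gives 2 + 4 + 1 + 4 + 4 + 2 + 2 + 4 + 2 = 25 chips with no colour reaching 5.
The next chip forces some colour to 5, so 25 + 1 = 26.

26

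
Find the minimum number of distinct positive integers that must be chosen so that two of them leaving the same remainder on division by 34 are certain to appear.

The 34 residue classes mod 34 are the pigeonholes.
With 34 integers one could put 1 in each residue class and have no class reach 2.
The 35th integer pushes some class to 2, so 34·1 + 1 = 35.

35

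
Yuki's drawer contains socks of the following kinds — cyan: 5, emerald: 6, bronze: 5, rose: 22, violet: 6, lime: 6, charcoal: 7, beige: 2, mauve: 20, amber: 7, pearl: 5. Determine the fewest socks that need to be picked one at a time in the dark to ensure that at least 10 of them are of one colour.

The 11 colours are the holes; the socks drawn are the pigeons.
To avoid 10 of any one colour, the worst case takes at most 9 of each colour, or every sock of a colour that has fewer than 9.
That gives 5 + 6 + 5 + 9 + 6 + 6 + 7 + 2 + 9 + 7 + 5 = 67 socks with no colour reaching 10.
The next sock forces some colour to 10, so 67 + 1 = 68.

68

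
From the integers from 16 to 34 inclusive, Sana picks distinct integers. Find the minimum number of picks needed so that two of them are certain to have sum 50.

Two chosen integers sum to 50 exactly when both halves of some pair {x, 50−x} with 16 ≤ x ≤ 50−x ≤ 34 are chosen — 9 such pairs.
The remaining 1 element (those with no distinct partner in range) can never complete a 50-sum, so the worst case takes all of them and one from each pair: 1 + 9 = 10.
Pigeonhole: the 11th integer has to be the second member of some pair, so 10 + 1 = 11.

11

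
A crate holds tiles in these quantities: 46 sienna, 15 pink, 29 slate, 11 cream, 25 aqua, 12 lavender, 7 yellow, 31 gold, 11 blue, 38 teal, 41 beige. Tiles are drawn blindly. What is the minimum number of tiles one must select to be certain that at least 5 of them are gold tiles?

In the worst case for collecting gold tiles, every non-gold tile comes out first.
There are 46 + 15 + 29 + 11 + 25 + 12 + 7 + 11 + 38 + 41 = 235 non-gold tiles altogether.
After those, each further tile must be gold, so 235 + 5 = 240 draws guarantee 5 gold tiles.

240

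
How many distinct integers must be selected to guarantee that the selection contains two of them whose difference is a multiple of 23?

Integers whose pairwise differences are multiples of 23 are exactly those sharing a remainder mod 23. The 23 residue classes mod 23 are the pigeonholes.
With 23 integers one could put 1 in each residue class and have no class reach 2.
The 24th integer pushes some class to 2, so 23·1 + 1 = 24.

24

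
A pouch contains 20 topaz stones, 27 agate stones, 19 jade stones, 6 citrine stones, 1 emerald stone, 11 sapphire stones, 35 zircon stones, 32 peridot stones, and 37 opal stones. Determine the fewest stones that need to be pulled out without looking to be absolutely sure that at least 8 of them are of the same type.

57

An adversary could hand out at most 7 stones per type (citrine, emerald run out sooner): 7 + 7 + 7 + 6 + 1 + 7 + 7 + 7 + 7 = 56 stones and still no type has 8.
One more stone lands in a type already at 7, so 57 draws are enough and 56 are not.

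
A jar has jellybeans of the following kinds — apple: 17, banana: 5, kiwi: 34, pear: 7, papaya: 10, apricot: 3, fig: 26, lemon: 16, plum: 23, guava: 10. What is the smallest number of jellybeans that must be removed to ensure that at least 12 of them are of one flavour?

An adversary could hand out at most 11 jellybeans per flavour (5 flavours run out sooner): 11 + 5 + 11 + 7 + 10 + 3 + 11 + 11 + 11 + 10 = 90 jellybeans and still no flavour has 12.
One more jellybean lands in a flavour already at 11, so 91 draws are enough and 90 are not.

91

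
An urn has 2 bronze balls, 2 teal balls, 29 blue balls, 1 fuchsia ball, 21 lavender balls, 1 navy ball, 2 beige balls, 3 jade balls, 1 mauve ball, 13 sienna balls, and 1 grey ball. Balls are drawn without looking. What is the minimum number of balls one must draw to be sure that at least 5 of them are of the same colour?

26

By pigeonhole, the 11 colours are the holes; the balls drawn are the pigeons.
To avoid 5 of any one colour, the worst case takes at most 4 of each colour, or every ball of a colour that has fewer than 4.
That gives 2 + 2 + 4 + 1 + 4 + 1 + 2 + 3 + 1 + 4 + 1 = 25 balls with no colour reaching 5.
The next ball forces some colour to 5, so 25 + 1 = 26.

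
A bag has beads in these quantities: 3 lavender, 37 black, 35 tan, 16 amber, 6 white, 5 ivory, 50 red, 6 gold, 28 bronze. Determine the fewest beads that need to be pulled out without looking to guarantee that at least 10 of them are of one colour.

66

An adversary could hand out at most 9 beads per colour (4 colours run out sooner): 3 + 9 + 9 + 9 + 6 + 5 + 9 + 6 + 9 = 65 beads and still no colour has 10.
One more bead lands in a colour already at 9, so 66 draws are enough and 65 are not.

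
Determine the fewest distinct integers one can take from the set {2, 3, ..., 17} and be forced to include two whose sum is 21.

Two chosen integers sum to 21 exactly when both halves of some pair {x, 21−x} with 4 ≤ x ≤ 21−x ≤ 17 are chosen — 7 such pairs.
The remaining 2 elements (those with no distinct partner in range) can never complete a 21-sum, so the worst case takes all of them and one from each pair: 2 + 7 = 9.
The 10th integer has to be the second member of some pair, so 9 + 1 = 10.

10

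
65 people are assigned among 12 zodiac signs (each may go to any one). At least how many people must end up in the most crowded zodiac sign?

By pigeonhole, the 12 zodiac signs are the holes and the 65 people are the pigeons.
If every zodiac sign held at most 5 people, the total would be at most 12 × 5 = 60, which is less than 65.
So some zodiac sign holds at least ⌈65/12⌉ = 6 people.

6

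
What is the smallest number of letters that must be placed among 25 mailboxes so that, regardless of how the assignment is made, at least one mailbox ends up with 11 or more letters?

With 250 letters one could put exactly 10 in each of the 25 mailboxes, and no mailbox would reach 11.
One more letter must land in a mailbox that already has 10, giving it 11.
So 25 × 10 + 1 = 251 letters are required.

251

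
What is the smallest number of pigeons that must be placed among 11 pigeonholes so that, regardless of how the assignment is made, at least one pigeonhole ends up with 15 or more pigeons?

With 154 pigeons one could put exactly 14 in each of the 11 pigeonholes, and no pigeonhole would reach 15.
By pigeonhole, one more pigeon must land in a pigeonhole that already has 14, giving it 15.
So 11 × 14 + 1 = 155 pigeons are required.

155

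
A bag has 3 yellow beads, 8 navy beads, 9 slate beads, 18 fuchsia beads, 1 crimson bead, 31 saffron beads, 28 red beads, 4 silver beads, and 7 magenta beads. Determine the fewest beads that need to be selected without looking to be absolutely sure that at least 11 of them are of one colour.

63

Put each drawn bead into a box by colour. The largest draw with every box below 11 takes min(count, 10) from each colour; colours with fewer than 10 contribute all they have.
Σ min(cᵢ, 10) = 3 + 8 + 9 + 10 + 1 + 10 + 10 + 4 + 7 = 62.
Draw number 62 + 1 = 63 must push one box to 11.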